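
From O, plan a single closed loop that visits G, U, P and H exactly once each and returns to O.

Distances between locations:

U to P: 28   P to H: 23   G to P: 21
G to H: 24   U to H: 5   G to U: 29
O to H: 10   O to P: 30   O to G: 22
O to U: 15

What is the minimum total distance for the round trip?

With 4 stops there are 4!/2 = 12 distinct round trips (a route and its reverse cost the same).
O-G-U-P-H-O: 22+29+28+23+10 = 112
O-G-U-H-P-O: 22+29+5+23+30 = 109
O-G-P-U-H-O: 22+21+28+5+10 = 86
O-G-P-H-U-O: 22+21+23+5+15 = 86
O-G-H-U-P-O: 22+24+5+28+30 = 109
O-G-H-P-U-O: 22+24+23+28+15 = 112
O-U-G-P-H-O: 15+29+21+23+10 = 98
O-U-G-H-P-O: 15+29+24+23+30 = 121
O-U-P-G-H-O: 15+28+21+24+10 = 98
O-U-H-G-P-O: 15+5+24+21+30 = 95
O-P-G-U-H-O: 30+21+29+5+10 = 95
O-P-U-G-H-O: 30+28+29+24+10 = 121
The minimum is 86.
One optimal route: O → G → P → U → H → O (or its reverse).

Minimum total distance: 86.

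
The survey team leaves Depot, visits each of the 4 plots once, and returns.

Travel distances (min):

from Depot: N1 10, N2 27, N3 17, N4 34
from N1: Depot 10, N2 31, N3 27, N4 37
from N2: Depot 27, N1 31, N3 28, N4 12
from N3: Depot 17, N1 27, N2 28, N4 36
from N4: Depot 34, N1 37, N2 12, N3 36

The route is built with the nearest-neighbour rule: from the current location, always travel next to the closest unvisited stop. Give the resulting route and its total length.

111 min along Depot → N1 → N3 → N2 → N4 → Depot.

Depot → [N1:10 / N3:17 / N2:27 / N4:34] → N1 (10)
N1 → [N3:27 / N2:31 / N4:37] → N3 (27)
N3 → [N2:28 / N4:36] → N2 (28)
N2 → [N4:12] → N4 (12)
Return N4→Depot: 34.
Total = 10 + 27 + 28 + 12 + 34 = 111.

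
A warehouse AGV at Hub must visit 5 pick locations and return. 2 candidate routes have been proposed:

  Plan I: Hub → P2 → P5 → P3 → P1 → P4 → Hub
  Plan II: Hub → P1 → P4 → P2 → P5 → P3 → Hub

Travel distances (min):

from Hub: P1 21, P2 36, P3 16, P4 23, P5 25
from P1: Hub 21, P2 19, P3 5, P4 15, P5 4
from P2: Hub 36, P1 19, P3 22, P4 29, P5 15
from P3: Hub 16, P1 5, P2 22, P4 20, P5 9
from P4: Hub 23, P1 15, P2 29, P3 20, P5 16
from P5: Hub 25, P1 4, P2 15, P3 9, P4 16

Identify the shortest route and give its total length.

Shortest is Plan I, total 103 min.

Plan I: 36 + 15 + 9 + 5 + 15 + 23 = 103
Plan II: 21 + 15 + 29 + 15 + 9 + 16 = 105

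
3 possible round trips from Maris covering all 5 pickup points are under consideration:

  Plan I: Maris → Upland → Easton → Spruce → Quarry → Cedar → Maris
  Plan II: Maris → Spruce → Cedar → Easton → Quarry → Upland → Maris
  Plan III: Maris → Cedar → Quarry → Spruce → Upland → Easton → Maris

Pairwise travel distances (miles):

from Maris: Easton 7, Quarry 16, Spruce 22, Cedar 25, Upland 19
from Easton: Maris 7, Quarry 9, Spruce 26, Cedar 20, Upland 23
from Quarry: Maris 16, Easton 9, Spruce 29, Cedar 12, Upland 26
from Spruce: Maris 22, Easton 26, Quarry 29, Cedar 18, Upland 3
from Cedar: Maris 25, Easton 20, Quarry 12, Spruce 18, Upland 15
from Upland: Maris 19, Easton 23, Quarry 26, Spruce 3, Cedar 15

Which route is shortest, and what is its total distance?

Plan I: 19 + 23 + 26 + 29 + 12 + 25 = 134
Plan II: 22 + 18 + 20 + 9 + 26 + 19 = 114
Plan III: 25 + 12 + 29 + 3 + 23 + 7 = 99

99 miles — Plan III is the shortest.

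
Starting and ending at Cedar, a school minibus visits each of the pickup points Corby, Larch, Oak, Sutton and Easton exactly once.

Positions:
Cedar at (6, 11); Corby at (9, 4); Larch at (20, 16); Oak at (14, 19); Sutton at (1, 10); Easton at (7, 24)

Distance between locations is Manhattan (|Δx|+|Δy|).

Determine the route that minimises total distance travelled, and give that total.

Minimum total distance: 78.

There are 60 distinct closed tours to check (reversals are equivalent).
Cedar→Corby→Larch→Oak→Sutton→Easton→Cedar: 10+23+9+22+20+14 = 98
Cedar→Corby→Larch→Oak→Easton→Sutton→Cedar: 10+23+9+12+20+6 = 80
Cedar→Corby→Larch→Sutton→Oak→Easton→Cedar: 10+23+25+22+12+14 = 106
Cedar→Corby→Larch→Sutton→Easton→Oak→Cedar: 10+23+25+20+12+16 = 106
Cedar→Corby→Larch→Easton→Oak→Sutton→Cedar: 10+23+21+12+22+6 = 94
Cedar→Corby→Larch→Easton→Sutton→Oak→Cedar: 10+23+21+20+22+16 = 112
Cedar→Corby→Oak→Larch→Sutton→Easton→Cedar: 10+20+9+25+20+14 = 98
Cedar→Corby→Oak→Larch→Easton→Sutton→Cedar: 10+20+9+21+20+6 = 86
Cedar→Corby→Oak→Sutton→Larch→Easton→Cedar: 10+20+22+25+21+14 = 112
Cedar→Corby→Oak→Sutton→Easton→Larch→Cedar: 10+20+22+20+21+19 = 112
Cedar→Corby→Oak→Easton→Larch→Sutton→Cedar: 10+20+12+21+25+6 = 94
Cedar→Corby→Oak→Easton→Sutton→Larch→Cedar: 10+20+12+20+25+19 = 106
Cedar→Corby→Sutton→Larch→Oak→Easton→Cedar: 10+14+25+9+12+14 = 84
Cedar→Corby→Sutton→Larch→Easton→Oak→Cedar: 10+14+25+21+12+16 = 98
… (46 more)
Cedar→Sutton→Corby→Larch→Oak→Easton→Cedar: 6+14+23+9+12+14 = 78  ← best
The minimum is 78.
One optimal route: Cedar → Sutton → Corby → Larch → Oak → Easton → Cedar (or its reverse).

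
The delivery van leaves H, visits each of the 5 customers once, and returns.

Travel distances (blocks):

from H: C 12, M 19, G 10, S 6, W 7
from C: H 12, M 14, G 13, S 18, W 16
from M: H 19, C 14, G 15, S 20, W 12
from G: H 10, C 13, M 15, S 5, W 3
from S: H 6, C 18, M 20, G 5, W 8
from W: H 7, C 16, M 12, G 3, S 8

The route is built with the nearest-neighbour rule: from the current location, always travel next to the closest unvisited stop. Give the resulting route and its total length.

Total distance 52 blocks via the nearest-neighbour route H → S → G → W → M → C → H.

H → [S:6 / W:7 / G:10 / C:12 / M:19] → S (6)
S → [G:5 / W:8 / C:18 / M:20] → G (5)
G → [W:3 / C:13 / M:15] → W (3)
W → [M:12 / C:16] → M (12)
M → [C:14] → C (14)
Return C→H: 12.
Total = 6 + 5 + 3 + 12 + 14 + 12 = 52.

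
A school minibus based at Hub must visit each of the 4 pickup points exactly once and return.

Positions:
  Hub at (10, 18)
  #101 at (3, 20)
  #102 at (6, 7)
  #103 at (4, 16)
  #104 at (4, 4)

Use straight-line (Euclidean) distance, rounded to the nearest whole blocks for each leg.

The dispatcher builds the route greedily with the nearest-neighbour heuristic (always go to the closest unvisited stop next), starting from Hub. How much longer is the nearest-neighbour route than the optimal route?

From Hub: #103=6, #101=7, #102=12, #104=15 → choose #103 (6).
From #103: #101=4, #102=9, #104=12 → choose #101 (4).
From #101: #102=13, #104=16 → choose #102 (13).
From #102: #104=4 → choose #104 (4).
NN route Hub → #103 → #101 → #102 → #104 → Hub costs 42.
Optimal: Hub → #101 → #103 → #102 → #104 → Hub costs 39 (by enumerating all 12 distinct tours).
Excess = 42 − 39 = 3.

3 blocks longer than the optimal tour.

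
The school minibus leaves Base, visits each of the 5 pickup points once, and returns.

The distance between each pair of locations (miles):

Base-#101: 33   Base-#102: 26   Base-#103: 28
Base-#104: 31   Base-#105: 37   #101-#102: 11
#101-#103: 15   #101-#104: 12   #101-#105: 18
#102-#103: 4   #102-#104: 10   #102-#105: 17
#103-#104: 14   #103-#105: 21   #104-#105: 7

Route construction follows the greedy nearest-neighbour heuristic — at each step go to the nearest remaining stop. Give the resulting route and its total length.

At Base the remaining stops are #102 26, #103 28, #104 31, #101 33, #105 37; go to #102.
At #102 the remaining stops are #103 4, #104 10, #101 11, #105 17; go to #103.
At #103 the remaining stops are #104 14, #101 15, #105 21; go to #104.
At #104 the remaining stops are #105 7, #101 12; go to #105.
At #105 the remaining stops are #101 18; go to #101.
Return #101→Base: 33.
Total = 26 + 4 + 14 + 7 + 18 + 33 = 102.

Total distance 102 miles via the nearest-neighbour route Base → #102 → #103 → #104 → #105 → #101 → Base.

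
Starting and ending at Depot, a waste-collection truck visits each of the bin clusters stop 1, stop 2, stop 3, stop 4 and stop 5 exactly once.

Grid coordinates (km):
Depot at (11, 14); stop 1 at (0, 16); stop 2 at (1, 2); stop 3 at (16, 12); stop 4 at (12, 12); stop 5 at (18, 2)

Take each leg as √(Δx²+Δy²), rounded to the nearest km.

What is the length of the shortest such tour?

Depot → stop 1 → stop 2 → stop 3 → stop 4 → stop 5 → Depot: 11+14+18+4+12+14 = 73
Depot → stop 1 → stop 2 → stop 3 → stop 5 → stop 4 → Depot: 11+14+18+10+12+2 = 67
Depot → stop 1 → stop 2 → stop 4 → stop 3 → stop 5 → Depot: 11+14+15+4+10+14 = 68
Depot → stop 1 → stop 2 → stop 4 → stop 5 → stop 3 → Depot: 11+14+15+12+10+5 = 67
Depot → stop 1 → stop 2 → stop 5 → stop 3 → stop 4 → Depot: 11+14+17+10+4+2 = 58
Depot → stop 1 → stop 2 → stop 5 → stop 4 → stop 3 → Depot: 11+14+17+12+4+5 = 63
Depot → stop 1 → stop 3 → stop 2 → stop 4 → stop 5 → Depot: 11+16+18+15+12+14 = 86
Depot → stop 1 → stop 3 → stop 2 → stop 5 → stop 4 → Depot: 11+16+18+17+12+2 = 76
Depot → stop 1 → stop 3 → stop 4 → stop 2 → stop 5 → Depot: 11+16+4+15+17+14 = 77
Depot → stop 1 → stop 3 → stop 4 → stop 5 → stop 2 → Depot: 11+16+4+12+17+16 = 76
Depot → stop 1 → stop 3 → stop 5 → stop 2 → stop 4 → Depot: 11+16+10+17+15+2 = 71
Depot → stop 1 → stop 3 → stop 5 → stop 4 → stop 2 → Depot: 11+16+10+12+15+16 = 80
Depot → stop 1 → stop 4 → stop 2 → stop 3 → stop 5 → Depot: 11+13+15+18+10+14 = 81
Depot → stop 1 → stop 4 → stop 2 → stop 5 → stop 3 → Depot: 11+13+15+17+10+5 = 71
… (46 more)
The minimum is 58.
One optimal route: Depot → stop 1 → stop 2 → stop 5 → stop 3 → stop 4 → Depot (or its reverse).

Minimum total distance: 58 km.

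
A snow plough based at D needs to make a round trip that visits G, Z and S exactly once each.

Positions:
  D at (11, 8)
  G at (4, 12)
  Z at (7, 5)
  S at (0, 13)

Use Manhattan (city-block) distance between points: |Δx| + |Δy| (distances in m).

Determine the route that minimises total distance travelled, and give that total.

38 m — the shortest possible round trip.

There are 3 distinct closed tours to check (reversals are equivalent).
D→G→Z→S→D: 11+10+15+16 = 52
D→G→S→Z→D: 11+5+15+7 = 38
D→Z→G→S→D: 7+10+5+16 = 38
The minimum is 38.
One optimal route: D → G → S → Z → D (or its reverse).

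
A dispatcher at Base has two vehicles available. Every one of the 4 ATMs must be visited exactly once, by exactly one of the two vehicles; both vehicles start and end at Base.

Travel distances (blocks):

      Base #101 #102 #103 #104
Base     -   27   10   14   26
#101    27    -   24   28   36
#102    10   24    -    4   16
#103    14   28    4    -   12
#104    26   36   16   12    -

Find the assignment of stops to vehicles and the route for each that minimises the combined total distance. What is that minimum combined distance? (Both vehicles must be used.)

106 blocks — the smallest possible combined total.

There are 2^3 − 1 = 7 ways to divide the 4 stops into two non-empty groups. For each, the best each vehicle can do is its own shortest tour through its group:
  {#101} + {#102, #103, #104}: 54 + 52 = 106
  {#102} + {#101, #103, #104}: 20 + 89 = 109
  {#101, #102} + {#103, #104}: 61 + 52 = 113
  {#103} + {#101, #102, #104}: 28 + 89 = 117
  {#101, #103} + {#102, #104}: 69 + 52 = 121
  {#102, #103} + {#101, #104}: 28 + 89 = 117
  … (7 splits in total)
Best: vehicle 1 Base → #101 → Base = 54; vehicle 2 Base → #102 → #103 → #104 → Base = 52; combined 106.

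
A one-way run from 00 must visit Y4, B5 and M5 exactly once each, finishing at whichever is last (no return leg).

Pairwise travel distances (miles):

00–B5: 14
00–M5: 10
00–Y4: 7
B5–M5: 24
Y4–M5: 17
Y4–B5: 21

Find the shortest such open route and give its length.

Minimum one-way distance = 48 miles.

There are 3! = 6 possible orderings.
00 → Y4 → B5 → M5: 7+21+24 = 52
00 → Y4 → M5 → B5: 7+17+24 = 48
00 → B5 → Y4 → M5: 14+21+17 = 52
00 → B5 → M5 → Y4: 14+24+17 = 55
00 → M5 → Y4 → B5: 10+17+21 = 48
00 → M5 → B5 → Y4: 10+24+21 = 55
The minimum is 48.
One shortest path: 00 → Y4 → M5 → B5.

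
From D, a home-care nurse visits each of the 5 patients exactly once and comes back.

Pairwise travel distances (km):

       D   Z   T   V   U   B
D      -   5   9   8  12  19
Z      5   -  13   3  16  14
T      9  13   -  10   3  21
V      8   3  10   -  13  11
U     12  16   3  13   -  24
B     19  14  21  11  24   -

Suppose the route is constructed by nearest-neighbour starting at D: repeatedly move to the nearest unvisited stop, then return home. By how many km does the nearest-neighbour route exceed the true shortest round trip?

The nearest-neighbour route is 9 km longer than optimal.

From D: Z=5, V=8, T=9, U=12, B=19 → choose Z (5).
From Z: V=3, T=13, B=14, U=16 → choose V (3).
From V: T=10, B=11, U=13 → choose T (10).
From T: U=3, B=21 → choose U (3).
From U: B=24 → choose B (24).
NN route D → Z → V → T → U → B → D costs 64.
Optimal: D → Z → V → B → T → U → D costs 55 (by enumerating all 60 distinct tours).
Excess = 64 − 55 = 9.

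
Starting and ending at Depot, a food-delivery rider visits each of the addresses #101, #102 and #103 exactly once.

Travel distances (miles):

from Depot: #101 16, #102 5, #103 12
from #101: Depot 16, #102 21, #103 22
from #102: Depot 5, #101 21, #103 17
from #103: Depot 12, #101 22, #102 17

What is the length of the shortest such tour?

There are 3 distinct closed tours to check (reversals are equivalent).
Depot - #101 - #102 - #103 - Depot: 16+21+17+12 = 66
Depot - #101 - #103 - #102 - Depot: 16+22+17+5 = 60
Depot - #102 - #101 - #103 - Depot: 5+21+22+12 = 60
The minimum is 60.
One optimal route: Depot → #101 → #103 → #102 → Depot (or its reverse).

Shortest round trip = 60 miles.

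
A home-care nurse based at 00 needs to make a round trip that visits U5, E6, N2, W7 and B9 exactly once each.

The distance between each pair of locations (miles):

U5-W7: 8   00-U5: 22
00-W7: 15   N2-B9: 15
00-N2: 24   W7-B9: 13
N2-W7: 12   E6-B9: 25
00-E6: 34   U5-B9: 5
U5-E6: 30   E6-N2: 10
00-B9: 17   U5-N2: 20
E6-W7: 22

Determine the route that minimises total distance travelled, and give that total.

Shortest round trip = 86 miles.

There are 60 distinct closed tours to check (reversals are equivalent).
00-U5-E6-N2-W7-B9-00: 22+30+10+12+13+17 = 104
00-U5-E6-N2-B9-W7-00: 22+30+10+15+13+15 = 105
00-U5-E6-W7-N2-B9-00: 22+30+22+12+15+17 = 118
00-U5-E6-W7-B9-N2-00: 22+30+22+13+15+24 = 126
00-U5-E6-B9-N2-W7-00: 22+30+25+15+12+15 = 119
00-U5-E6-B9-W7-N2-00: 22+30+25+13+12+24 = 126
00-U5-N2-E6-W7-B9-00: 22+20+10+22+13+17 = 104
00-U5-N2-E6-B9-W7-00: 22+20+10+25+13+15 = 105
00-U5-N2-W7-E6-B9-00: 22+20+12+22+25+17 = 118
00-U5-N2-W7-B9-E6-00: 22+20+12+13+25+34 = 126
00-U5-N2-B9-E6-W7-00: 22+20+15+25+22+15 = 119
00-U5-N2-B9-W7-E6-00: 22+20+15+13+22+34 = 126
00-U5-W7-E6-N2-B9-00: 22+8+22+10+15+17 = 94
00-U5-W7-E6-B9-N2-00: 22+8+22+25+15+24 = 116
… (46 more)
00-E6-N2-W7-U5-B9-00: 34+10+12+8+5+17 = 86  ← best
The minimum is 86.
One optimal route: 00 → E6 → N2 → W7 → U5 → B9 → 00 (or its reverse).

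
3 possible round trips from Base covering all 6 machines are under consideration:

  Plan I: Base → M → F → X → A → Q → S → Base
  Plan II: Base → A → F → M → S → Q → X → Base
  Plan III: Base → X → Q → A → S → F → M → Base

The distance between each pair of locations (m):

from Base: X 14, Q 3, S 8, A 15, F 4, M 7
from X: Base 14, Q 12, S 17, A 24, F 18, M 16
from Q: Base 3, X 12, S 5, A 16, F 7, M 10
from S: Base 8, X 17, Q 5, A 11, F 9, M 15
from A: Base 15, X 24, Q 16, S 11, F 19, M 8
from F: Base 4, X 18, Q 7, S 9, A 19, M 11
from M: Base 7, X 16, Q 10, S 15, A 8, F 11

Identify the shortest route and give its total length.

Plan I: 7 + 11 + 18 + 24 + 16 + 5 + 8 = 89
Plan II: 15 + 19 + 11 + 15 + 5 + 12 + 14 = 91
Plan III: 14 + 12 + 16 + 11 + 9 + 11 + 7 = 80

80 m — Plan III is the shortest.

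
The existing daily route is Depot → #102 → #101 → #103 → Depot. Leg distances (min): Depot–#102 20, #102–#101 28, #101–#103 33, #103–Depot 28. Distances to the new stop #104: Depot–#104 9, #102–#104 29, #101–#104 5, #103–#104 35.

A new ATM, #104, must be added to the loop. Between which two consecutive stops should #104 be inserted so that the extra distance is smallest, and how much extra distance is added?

Minimum extra distance: 6 min, inserting #104 between #102 and #101.

Insertion cost between consecutive stops i–j is d(i,#104) + d(#104,j) − d(i,j):
  between Depot and #102: 9 + 29 − 20 = 18
  between #102 and #101: 29 + 5 − 28 = 6
  between #101 and #103: 5 + 35 − 33 = 7
  between #103 and Depot: 35 + 9 − 28 = 16
Cheapest insertion is between #102 and #101, adding 6.
New total = 109 + 6 = 115.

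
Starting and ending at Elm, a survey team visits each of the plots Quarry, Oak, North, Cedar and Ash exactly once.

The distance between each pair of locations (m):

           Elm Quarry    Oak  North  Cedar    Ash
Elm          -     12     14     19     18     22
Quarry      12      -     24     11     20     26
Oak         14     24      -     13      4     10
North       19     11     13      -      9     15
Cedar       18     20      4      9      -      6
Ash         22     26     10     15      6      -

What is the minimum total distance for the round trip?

Shortest round trip = 62 m.

Elm-Quarry-Oak-North-Cedar-Ash-Elm: 12+24+13+9+6+22 = 86
Elm-Quarry-Oak-North-Ash-Cedar-Elm: 12+24+13+15+6+18 = 88
Elm-Quarry-Oak-Cedar-North-Ash-Elm: 12+24+4+9+15+22 = 86
Elm-Quarry-Oak-Cedar-Ash-North-Elm: 12+24+4+6+15+19 = 80
Elm-Quarry-Oak-Ash-North-Cedar-Elm: 12+24+10+15+9+18 = 88
Elm-Quarry-Oak-Ash-Cedar-North-Elm: 12+24+10+6+9+19 = 80
Elm-Quarry-North-Oak-Cedar-Ash-Elm: 12+11+13+4+6+22 = 68
Elm-Quarry-North-Oak-Ash-Cedar-Elm: 12+11+13+10+6+18 = 70
Elm-Quarry-North-Cedar-Oak-Ash-Elm: 12+11+9+4+10+22 = 68
Elm-Quarry-North-Cedar-Ash-Oak-Elm: 12+11+9+6+10+14 = 62
Elm-Quarry-North-Ash-Oak-Cedar-Elm: 12+11+15+10+4+18 = 70
Elm-Quarry-North-Ash-Cedar-Oak-Elm: 12+11+15+6+4+14 = 62
Elm-Quarry-Cedar-Oak-North-Ash-Elm: 12+20+4+13+15+22 = 86
Elm-Quarry-Cedar-Oak-Ash-North-Elm: 12+20+4+10+15+19 = 80
… (46 more)
The minimum is 62.
One optimal route: Elm → Quarry → North → Cedar → Ash → Oak → Elm (or its reverse).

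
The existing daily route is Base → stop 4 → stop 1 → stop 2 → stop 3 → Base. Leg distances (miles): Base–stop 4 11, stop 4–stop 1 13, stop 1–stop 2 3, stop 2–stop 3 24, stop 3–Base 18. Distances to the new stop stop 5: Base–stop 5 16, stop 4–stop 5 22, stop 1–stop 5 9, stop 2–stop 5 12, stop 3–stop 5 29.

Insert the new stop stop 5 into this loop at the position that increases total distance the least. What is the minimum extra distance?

Insertion cost between consecutive stops i–j is d(i,stop 5) + d(stop 5,j) − d(i,j):
  between Base and stop 4: 16 + 22 − 11 = 27
  between stop 4 and stop 1: 22 + 9 − 13 = 18
  between stop 1 and stop 2: 9 + 12 − 3 = 18
  between stop 2 and stop 3: 12 + 29 − 24 = 17
  between stop 3 and Base: 29 + 16 − 18 = 27
Cheapest insertion is between stop 2 and stop 3, adding 17.
New total = 69 + 17 = 86.

Adding 17 miles by placing stop 5 on the stop 2–stop 3 leg.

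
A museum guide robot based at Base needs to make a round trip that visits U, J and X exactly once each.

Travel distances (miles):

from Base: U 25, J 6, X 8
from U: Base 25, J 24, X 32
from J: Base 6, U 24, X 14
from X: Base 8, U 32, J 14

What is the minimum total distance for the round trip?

70 miles — the shortest possible round trip.

There are 3 distinct closed tours to check (reversals are equivalent).
Base→U→J→X→Base: 25+24+14+8 = 71
Base→U→X→J→Base: 25+32+14+6 = 77
Base→J→U→X→Base: 6+24+32+8 = 70
The minimum is 70.
One optimal route: Base → J → U → X → Base (or its reverse).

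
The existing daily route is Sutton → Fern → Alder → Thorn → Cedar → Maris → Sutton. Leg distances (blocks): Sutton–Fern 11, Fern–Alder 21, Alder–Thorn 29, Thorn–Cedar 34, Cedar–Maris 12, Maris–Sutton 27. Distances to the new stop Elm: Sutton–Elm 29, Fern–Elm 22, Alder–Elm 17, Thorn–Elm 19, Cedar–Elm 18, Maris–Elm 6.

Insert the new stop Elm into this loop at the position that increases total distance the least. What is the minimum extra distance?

Insertion cost between consecutive stops i–j is d(i,Elm) + d(Elm,j) − d(i,j):
  between Sutton and Fern: 29 + 22 − 11 = 40
  between Fern and Alder: 22 + 17 − 21 = 18
  between Alder and Thorn: 17 + 19 − 29 = 7
  between Thorn and Cedar: 19 + 18 − 34 = 3
  between Cedar and Maris: 18 + 6 − 12 = 12
  between Maris and Sutton: 6 + 29 − 27 = 8
Cheapest insertion is between Thorn and Cedar, adding 3.
New total = 134 + 3 = 137.

Minimum extra distance: 3 blocks, inserting Elm between Thorn and Cedar.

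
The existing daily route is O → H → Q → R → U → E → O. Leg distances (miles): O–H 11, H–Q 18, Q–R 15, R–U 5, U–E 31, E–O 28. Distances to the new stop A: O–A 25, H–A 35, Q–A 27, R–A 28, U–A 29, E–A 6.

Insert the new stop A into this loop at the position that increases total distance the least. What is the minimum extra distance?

+3 miles — insert A between E and O.

Insertion cost between consecutive stops i–j is d(i,A) + d(A,j) − d(i,j):
  between O and H: 25 + 35 − 11 = 49
  between H and Q: 35 + 27 − 18 = 44
  between Q and R: 27 + 28 − 15 = 40
  between R and U: 28 + 29 − 5 = 52
  between U and E: 29 + 6 − 31 = 4
  between E and O: 6 + 25 − 28 = 3
Cheapest insertion is between E and O, adding 3.
New total = 108 + 3 = 111.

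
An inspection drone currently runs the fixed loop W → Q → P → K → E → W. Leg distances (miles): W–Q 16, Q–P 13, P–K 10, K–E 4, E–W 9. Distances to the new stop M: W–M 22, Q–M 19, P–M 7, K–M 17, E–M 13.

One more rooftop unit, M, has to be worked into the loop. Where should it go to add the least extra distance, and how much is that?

+13 miles — insert M between Q and P.

Insertion cost between consecutive stops i–j is d(i,M) + d(M,j) − d(i,j):
  between W and Q: 22 + 19 − 16 = 25
  between Q and P: 19 + 7 − 13 = 13
  between P and K: 7 + 17 − 10 = 14
  between K and E: 17 + 13 − 4 = 26
  between E and W: 13 + 22 − 9 = 26
Cheapest insertion is between Q and P, adding 13.
New total = 52 + 13 = 65.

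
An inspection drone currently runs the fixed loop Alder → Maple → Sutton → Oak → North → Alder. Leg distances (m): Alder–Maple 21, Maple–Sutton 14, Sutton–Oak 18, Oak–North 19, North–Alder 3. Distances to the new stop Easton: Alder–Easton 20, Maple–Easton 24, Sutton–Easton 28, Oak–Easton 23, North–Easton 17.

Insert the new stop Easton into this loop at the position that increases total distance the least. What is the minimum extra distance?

Insertion cost between consecutive stops i–j is d(i,Easton) + d(Easton,j) − d(i,j):
  between Alder and Maple: 20 + 24 − 21 = 23
  between Maple and Sutton: 24 + 28 − 14 = 38
  between Sutton and Oak: 28 + 23 − 18 = 33
  between Oak and North: 23 + 17 − 19 = 21
  between North and Alder: 17 + 20 − 3 = 34
Cheapest insertion is between Oak and North, adding 21.
New total = 75 + 21 = 96.

Minimum extra distance: 21 m, inserting Easton between Oak and North.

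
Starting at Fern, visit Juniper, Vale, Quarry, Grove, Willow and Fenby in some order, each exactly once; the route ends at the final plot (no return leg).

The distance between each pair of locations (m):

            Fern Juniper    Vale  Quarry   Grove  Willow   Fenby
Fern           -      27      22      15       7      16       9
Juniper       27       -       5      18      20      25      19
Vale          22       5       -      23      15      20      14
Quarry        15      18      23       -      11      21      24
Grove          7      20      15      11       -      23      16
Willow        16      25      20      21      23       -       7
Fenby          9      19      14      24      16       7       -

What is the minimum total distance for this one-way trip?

There are 6! = 720 possible orderings.
Fern → Juniper → Vale → Quarry → Grove → Willow → Fenby: 27+5+23+11+23+7 = 96
Fern → Juniper → Vale → Quarry → Grove → Fenby → Willow: 27+5+23+11+16+7 = 89
Fern → Juniper → Vale → Quarry → Willow → Grove → Fenby: 27+5+23+21+23+16 = 115
Fern → Juniper → Vale → Quarry → Willow → Fenby → Grove: 27+5+23+21+7+16 = 99
Fern → Juniper → Vale → Quarry → Fenby → Grove → Willow: 27+5+23+24+16+23 = 118
Fern → Juniper → Vale → Quarry → Fenby → Willow → Grove: 27+5+23+24+7+23 = 109
Fern → Juniper → Vale → Grove → Quarry → Willow → Fenby: 27+5+15+11+21+7 = 86
Fern → Juniper → Vale → Grove → Quarry → Fenby → Willow: 27+5+15+11+24+7 = 89
… (712 more)
Fern → Grove → Quarry → Juniper → Vale → Fenby → Willow: 7+11+18+5+14+7 = 62  ← best
The minimum is 62.
One shortest path: Fern → Grove → Quarry → Juniper → Vale → Fenby → Willow.

Shortest open route: 62 m.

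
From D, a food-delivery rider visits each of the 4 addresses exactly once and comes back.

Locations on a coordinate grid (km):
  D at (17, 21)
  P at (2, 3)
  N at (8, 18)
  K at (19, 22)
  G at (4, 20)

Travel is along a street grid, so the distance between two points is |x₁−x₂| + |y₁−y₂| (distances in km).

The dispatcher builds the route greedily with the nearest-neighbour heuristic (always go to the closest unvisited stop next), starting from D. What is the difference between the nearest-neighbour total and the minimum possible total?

The nearest-neighbour route is 4 km longer than optimal.

From D: K=3, N=12, G=14, P=33 → choose K (3).
From K: N=15, G=17, P=36 → choose N (15).
From N: G=6, P=21 → choose G (6).
From G: P=19 → choose P (19).
NN route D → K → N → G → P → D costs 76.
Optimal: D → N → P → G → K → D costs 72 (by enumerating all 12 distinct tours).
Excess = 76 − 72 = 4.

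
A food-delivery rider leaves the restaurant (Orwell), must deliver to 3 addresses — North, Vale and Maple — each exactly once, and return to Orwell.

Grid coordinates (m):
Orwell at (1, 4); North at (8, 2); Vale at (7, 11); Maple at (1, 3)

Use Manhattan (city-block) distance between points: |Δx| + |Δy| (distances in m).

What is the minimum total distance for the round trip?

Minimum total distance: 32 m.

Orwell → North → Vale → Maple → Orwell: 9+10+14+1 = 34
Orwell → North → Maple → Vale → Orwell: 9+8+14+13 = 44
Orwell → Vale → North → Maple → Orwell: 13+10+8+1 = 32
The minimum is 32.
One optimal route: Orwell → Vale → North → Maple → Orwell (or its reverse).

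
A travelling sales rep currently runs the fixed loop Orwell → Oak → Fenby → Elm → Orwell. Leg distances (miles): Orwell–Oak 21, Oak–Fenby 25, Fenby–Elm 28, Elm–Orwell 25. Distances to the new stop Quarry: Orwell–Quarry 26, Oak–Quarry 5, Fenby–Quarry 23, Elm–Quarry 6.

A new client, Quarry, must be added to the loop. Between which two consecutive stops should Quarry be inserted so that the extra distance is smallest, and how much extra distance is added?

+1 miles — insert Quarry between Fenby and Elm.

Insertion cost between consecutive stops i–j is d(i,Quarry) + d(Quarry,j) − d(i,j):
  between Orwell and Oak: 26 + 5 − 21 = 10
  between Oak and Fenby: 5 + 23 − 25 = 3
  between Fenby and Elm: 23 + 6 − 28 = 1
  between Elm and Orwell: 6 + 26 − 25 = 7
Cheapest insertion is between Fenby and Elm, adding 1.
New total = 99 + 1 = 100.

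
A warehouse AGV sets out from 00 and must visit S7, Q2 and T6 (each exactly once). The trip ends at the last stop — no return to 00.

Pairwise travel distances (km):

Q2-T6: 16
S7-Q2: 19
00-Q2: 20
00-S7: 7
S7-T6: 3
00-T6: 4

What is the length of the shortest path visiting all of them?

Shortest open route: 26 km.

There are 3! = 6 possible orderings.
00→S7→Q2→T6: 7+19+16 = 42
00→S7→T6→Q2: 7+3+16 = 26
00→Q2→S7→T6: 20+19+3 = 42
00→Q2→T6→S7: 20+16+3 = 39
00→T6→S7→Q2: 4+3+19 = 26
00→T6→Q2→S7: 4+16+19 = 39
The minimum is 26.
One shortest path: 00 → S7 → T6 → Q2.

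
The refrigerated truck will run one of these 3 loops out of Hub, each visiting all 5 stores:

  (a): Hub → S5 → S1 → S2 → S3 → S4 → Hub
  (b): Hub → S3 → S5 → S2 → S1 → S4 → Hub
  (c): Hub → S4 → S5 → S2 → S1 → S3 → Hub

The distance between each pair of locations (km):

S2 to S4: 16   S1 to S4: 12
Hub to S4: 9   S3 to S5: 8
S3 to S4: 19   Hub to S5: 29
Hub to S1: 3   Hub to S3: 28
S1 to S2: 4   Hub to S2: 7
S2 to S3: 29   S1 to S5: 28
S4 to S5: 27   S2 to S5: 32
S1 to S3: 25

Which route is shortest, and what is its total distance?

93 km — (b) is the shortest.

(a): 29 + 28 + 4 + 29 + 19 + 9 = 118
(b): 28 + 8 + 32 + 4 + 12 + 9 = 93
(c): 9 + 27 + 32 + 4 + 25 + 28 = 125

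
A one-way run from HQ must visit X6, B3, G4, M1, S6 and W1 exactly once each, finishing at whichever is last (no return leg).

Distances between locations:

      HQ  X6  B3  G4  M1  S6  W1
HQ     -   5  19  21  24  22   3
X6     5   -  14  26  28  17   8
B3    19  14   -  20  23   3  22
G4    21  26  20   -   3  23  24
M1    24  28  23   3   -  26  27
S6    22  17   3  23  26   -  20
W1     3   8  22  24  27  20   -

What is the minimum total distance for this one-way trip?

Shortest open route: 54.

There are 6! = 720 possible orderings.
HQ - X6 - B3 - G4 - M1 - S6 - W1: 5+14+20+3+26+20 = 88
HQ - X6 - B3 - G4 - M1 - W1 - S6: 5+14+20+3+27+20 = 89
HQ - X6 - B3 - G4 - S6 - M1 - W1: 5+14+20+23+26+27 = 115
HQ - X6 - B3 - G4 - S6 - W1 - M1: 5+14+20+23+20+27 = 109
HQ - X6 - B3 - G4 - W1 - M1 - S6: 5+14+20+24+27+26 = 116
HQ - X6 - B3 - G4 - W1 - S6 - M1: 5+14+20+24+20+26 = 109
HQ - X6 - B3 - M1 - G4 - S6 - W1: 5+14+23+3+23+20 = 88
HQ - X6 - B3 - M1 - G4 - W1 - S6: 5+14+23+3+24+20 = 89
… (712 more)
HQ - W1 - X6 - B3 - S6 - G4 - M1: 3+8+14+3+23+3 = 54  ← best
The minimum is 54.
One shortest path: HQ → W1 → X6 → B3 → S6 → G4 → M1.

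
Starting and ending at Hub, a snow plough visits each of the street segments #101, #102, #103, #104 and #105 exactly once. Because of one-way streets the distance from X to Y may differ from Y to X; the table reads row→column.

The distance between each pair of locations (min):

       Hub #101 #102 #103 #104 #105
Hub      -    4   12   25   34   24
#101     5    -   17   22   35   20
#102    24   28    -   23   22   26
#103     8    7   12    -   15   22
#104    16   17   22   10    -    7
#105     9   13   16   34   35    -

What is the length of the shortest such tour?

Hub-#101-#102-#103-#104-#105-Hub: 4+17+23+15+7+9 = 75
Hub-#101-#102-#103-#105-#104-Hub: 4+17+23+22+35+16 = 117
Hub-#101-#102-#104-#103-#105-Hub: 4+17+22+10+22+9 = 84
Hub-#101-#102-#104-#105-#103-Hub: 4+17+22+7+34+8 = 92
Hub-#101-#102-#105-#103-#104-Hub: 4+17+26+34+15+16 = 112
Hub-#101-#102-#105-#104-#103-Hub: 4+17+26+35+10+8 = 100
Hub-#101-#103-#102-#104-#105-Hub: 4+22+12+22+7+9 = 76
Hub-#101-#103-#102-#105-#104-Hub: 4+22+12+26+35+16 = 115
Hub-#101-#103-#104-#102-#105-Hub: 4+22+15+22+26+9 = 98
Hub-#101-#103-#104-#105-#102-Hub: 4+22+15+7+16+24 = 88
Hub-#101-#103-#105-#102-#104-Hub: 4+22+22+16+22+16 = 102
Hub-#101-#103-#105-#104-#102-Hub: 4+22+22+35+22+24 = 129
Hub-#101-#104-#102-#103-#105-Hub: 4+35+22+23+22+9 = 115
Hub-#101-#104-#102-#105-#103-Hub: 4+35+22+26+34+8 = 129
… (106 more)
The minimum is 75.
One optimal route: Hub → #101 → #102 → #103 → #104 → #105 → Hub.

75 min — the shortest possible round trip.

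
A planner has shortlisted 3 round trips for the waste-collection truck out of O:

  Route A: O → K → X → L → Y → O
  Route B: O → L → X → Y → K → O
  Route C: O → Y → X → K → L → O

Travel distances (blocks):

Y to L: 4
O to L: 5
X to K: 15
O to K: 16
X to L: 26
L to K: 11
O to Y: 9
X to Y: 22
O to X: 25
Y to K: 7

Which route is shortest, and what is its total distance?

Shortest is Route C, total 62 blocks.

Route A: 16 + 15 + 26 + 4 + 9 = 70
Route B: 5 + 26 + 22 + 7 + 16 = 76
Route C: 9 + 22 + 15 + 11 + 5 = 62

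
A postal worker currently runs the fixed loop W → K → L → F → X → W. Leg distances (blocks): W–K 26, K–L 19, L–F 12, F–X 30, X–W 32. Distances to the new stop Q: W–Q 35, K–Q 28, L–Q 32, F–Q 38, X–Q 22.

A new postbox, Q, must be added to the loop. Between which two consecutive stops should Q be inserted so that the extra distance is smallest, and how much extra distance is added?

+25 blocks — insert Q between X and W.

Insertion cost between consecutive stops i–j is d(i,Q) + d(Q,j) − d(i,j):
  between W and K: 35 + 28 − 26 = 37
  between K and L: 28 + 32 − 19 = 41
  between L and F: 32 + 38 − 12 = 58
  between F and X: 38 + 22 − 30 = 30
  between X and W: 22 + 35 − 32 = 25
Cheapest insertion is between X and W, adding 25.
New total = 119 + 25 = 144.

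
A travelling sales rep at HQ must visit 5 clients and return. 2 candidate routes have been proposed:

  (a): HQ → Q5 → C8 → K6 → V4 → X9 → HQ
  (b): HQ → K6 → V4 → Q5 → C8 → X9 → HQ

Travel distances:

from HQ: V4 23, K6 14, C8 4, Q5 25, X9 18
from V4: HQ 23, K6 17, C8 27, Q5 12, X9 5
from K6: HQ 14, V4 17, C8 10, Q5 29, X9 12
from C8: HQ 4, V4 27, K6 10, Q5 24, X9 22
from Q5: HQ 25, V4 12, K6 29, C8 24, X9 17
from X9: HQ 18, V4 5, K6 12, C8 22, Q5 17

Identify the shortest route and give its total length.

99 — (a) is the shortest.

(a): 25 + 24 + 10 + 17 + 5 + 18 = 99
(b): 14 + 17 + 12 + 24 + 22 + 18 = 107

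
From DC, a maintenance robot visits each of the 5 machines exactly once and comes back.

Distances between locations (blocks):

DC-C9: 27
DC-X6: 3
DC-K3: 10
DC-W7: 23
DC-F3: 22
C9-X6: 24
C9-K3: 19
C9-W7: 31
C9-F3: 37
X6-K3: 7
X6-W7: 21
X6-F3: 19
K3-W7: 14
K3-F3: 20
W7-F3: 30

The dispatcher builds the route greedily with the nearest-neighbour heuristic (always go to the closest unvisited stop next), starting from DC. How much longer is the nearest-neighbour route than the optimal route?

The nearest-neighbour route is 6 blocks longer than optimal.

DC: X6=3, K3=10, F3=22, W7=23, C9=27 ⇒ X6
X6: K3=7, F3=19, W7=21, C9=24 ⇒ K3
K3: W7=14, C9=19, F3=20 ⇒ W7
W7: F3=30, C9=31 ⇒ F3
F3: C9=37 ⇒ C9
NN route DC → X6 → K3 → W7 → F3 → C9 → DC costs 118.
Optimal: DC → C9 → K3 → W7 → F3 → X6 → DC costs 112 (by enumerating all 60 distinct tours).
Excess = 118 − 112 = 6.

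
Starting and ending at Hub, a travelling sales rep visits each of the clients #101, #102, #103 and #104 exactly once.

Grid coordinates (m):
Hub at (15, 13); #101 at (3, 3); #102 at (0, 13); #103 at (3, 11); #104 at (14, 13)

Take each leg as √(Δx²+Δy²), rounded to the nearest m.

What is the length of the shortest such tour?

With 4 stops there are 4!/2 = 12 distinct round trips (a route and its reverse cost the same).
Hub-#101-#102-#103-#104-Hub: 16+10+4+11+1 = 42
Hub-#101-#102-#104-#103-Hub: 16+10+14+11+12 = 63
Hub-#101-#103-#102-#104-Hub: 16+8+4+14+1 = 43
Hub-#101-#103-#104-#102-Hub: 16+8+11+14+15 = 64
Hub-#101-#104-#102-#103-Hub: 16+15+14+4+12 = 61
Hub-#101-#104-#103-#102-Hub: 16+15+11+4+15 = 61
Hub-#102-#101-#103-#104-Hub: 15+10+8+11+1 = 45
Hub-#102-#101-#104-#103-Hub: 15+10+15+11+12 = 63
Hub-#102-#103-#101-#104-Hub: 15+4+8+15+1 = 43
Hub-#102-#104-#101-#103-Hub: 15+14+15+8+12 = 64
Hub-#103-#101-#102-#104-Hub: 12+8+10+14+1 = 45
Hub-#103-#102-#101-#104-Hub: 12+4+10+15+1 = 42
The minimum is 42.
One optimal route: Hub → #101 → #102 → #103 → #104 → Hub (or its reverse).

Shortest round trip = 42 m.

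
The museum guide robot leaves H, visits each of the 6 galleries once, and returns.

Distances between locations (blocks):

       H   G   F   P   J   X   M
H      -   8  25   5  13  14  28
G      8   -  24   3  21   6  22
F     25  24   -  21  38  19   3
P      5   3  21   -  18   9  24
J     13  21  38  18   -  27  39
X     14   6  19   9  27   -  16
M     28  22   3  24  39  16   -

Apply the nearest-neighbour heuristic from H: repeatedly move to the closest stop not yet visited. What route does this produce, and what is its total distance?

From H: distances to unvisited — P=5, G=8, J=13, X=14, F=25, M=28. Nearest is P (5).
From P: distances to unvisited — G=3, X=9, J=18, F=21, M=24. Nearest is G (3).
From G: distances to unvisited — X=6, J=21, M=22, F=24. Nearest is X (6).
From X: distances to unvisited — M=16, F=19, J=27. Nearest is M (16).
From M: distances to unvisited — F=3, J=39. Nearest is F (3).
From F: distances to unvisited — J=38. Nearest is J (38).
Return J→H: 13.
Total = 5 + 3 + 6 + 16 + 3 + 38 + 13 = 84.

Total distance 84 blocks via the nearest-neighbour route H → P → G → X → M → F → J → H.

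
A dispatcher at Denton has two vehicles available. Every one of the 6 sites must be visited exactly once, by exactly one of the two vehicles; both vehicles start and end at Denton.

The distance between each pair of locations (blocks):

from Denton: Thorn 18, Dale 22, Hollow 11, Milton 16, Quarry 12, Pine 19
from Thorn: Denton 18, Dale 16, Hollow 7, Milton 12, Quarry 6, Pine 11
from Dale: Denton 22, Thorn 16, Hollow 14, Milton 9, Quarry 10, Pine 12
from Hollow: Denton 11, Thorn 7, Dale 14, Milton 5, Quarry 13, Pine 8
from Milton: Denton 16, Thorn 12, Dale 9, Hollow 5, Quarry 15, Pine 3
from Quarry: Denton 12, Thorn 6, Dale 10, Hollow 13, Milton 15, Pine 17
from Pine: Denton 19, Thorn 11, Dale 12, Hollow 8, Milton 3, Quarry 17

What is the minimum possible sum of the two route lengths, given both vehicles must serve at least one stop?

Check every non-empty split of the stops between the two vehicles; for each half take its own optimal tour:
  {Thorn} + {Dale, Hollow, Milton, Quarry, Pine}: 36 + 53 = 89
  {Dale} + {Thorn, Hollow, Milton, Quarry, Pine}: 44 + 48 = 92
  {Thorn, Dale} + {Hollow, Milton, Quarry, Pine}: 56 + 48 = 104
  {Hollow} + {Thorn, Dale, Milton, Quarry, Pine}: 22 + 63 = 85
  {Thorn, Hollow} + {Dale, Milton, Quarry, Pine}: 36 + 53 = 89
  {Dale, Hollow} + {Thorn, Milton, Quarry, Pine}: 47 + 48 = 95
  … (31 splits in total)
Best: vehicle 1 Denton → Hollow → Denton = 22; vehicle 2 Denton → Thorn → Pine → Milton → Dale → Quarry → Denton = 63; combined 85.

85 blocks — the smallest possible combined total.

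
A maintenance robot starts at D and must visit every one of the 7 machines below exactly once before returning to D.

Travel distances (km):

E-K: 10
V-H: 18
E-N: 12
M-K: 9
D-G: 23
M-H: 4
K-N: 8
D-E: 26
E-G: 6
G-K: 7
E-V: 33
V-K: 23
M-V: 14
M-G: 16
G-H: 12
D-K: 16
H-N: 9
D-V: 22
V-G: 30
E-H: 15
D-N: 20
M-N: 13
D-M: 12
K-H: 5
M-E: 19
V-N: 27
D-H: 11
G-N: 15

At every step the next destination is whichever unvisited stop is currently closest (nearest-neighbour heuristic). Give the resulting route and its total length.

Total distance 98 km via the nearest-neighbour route D → H → M → K → G → E → N → V → D.

D → [H:11 / M:12 / K:16 / N:20 / V:22 / G:23 / E:26] → H (11)
H → [M:4 / K:5 / N:9 / G:12 / E:15 / V:18] → M (4)
M → [K:9 / N:13 / V:14 / G:16 / E:19] → K (9)
K → [G:7 / N:8 / E:10 / V:23] → G (7)
G → [E:6 / N:15 / V:30] → E (6)
E → [N:12 / V:33] → N (12)
N → [V:27] → V (27)
Return V→D: 22.
Total = 11 + 4 + 9 + 7 + 6 + 12 + 27 + 22 = 98.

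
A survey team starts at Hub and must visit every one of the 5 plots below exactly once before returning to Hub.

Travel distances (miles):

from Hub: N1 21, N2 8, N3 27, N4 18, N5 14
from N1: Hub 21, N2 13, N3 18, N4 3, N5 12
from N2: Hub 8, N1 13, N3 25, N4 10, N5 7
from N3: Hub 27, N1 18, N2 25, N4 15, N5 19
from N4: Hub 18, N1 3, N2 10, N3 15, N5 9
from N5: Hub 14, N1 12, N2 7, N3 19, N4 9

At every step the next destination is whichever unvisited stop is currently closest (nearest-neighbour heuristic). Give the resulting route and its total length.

Total distance 72 miles via the nearest-neighbour route Hub → N2 → N5 → N4 → N1 → N3 → Hub.

Hub → [N2:8 / N5:14 / N4:18 / N1:21 / N3:27] → N2 (8)
N2 → [N5:7 / N4:10 / N1:13 / N3:25] → N5 (7)
N5 → [N4:9 / N1:12 / N3:19] → N4 (9)
N4 → [N1:3 / N3:15] → N1 (3)
N1 → [N3:18] → N3 (18)
Return N3→Hub: 27.
Total = 8 + 7 + 9 + 3 + 18 + 27 = 72.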